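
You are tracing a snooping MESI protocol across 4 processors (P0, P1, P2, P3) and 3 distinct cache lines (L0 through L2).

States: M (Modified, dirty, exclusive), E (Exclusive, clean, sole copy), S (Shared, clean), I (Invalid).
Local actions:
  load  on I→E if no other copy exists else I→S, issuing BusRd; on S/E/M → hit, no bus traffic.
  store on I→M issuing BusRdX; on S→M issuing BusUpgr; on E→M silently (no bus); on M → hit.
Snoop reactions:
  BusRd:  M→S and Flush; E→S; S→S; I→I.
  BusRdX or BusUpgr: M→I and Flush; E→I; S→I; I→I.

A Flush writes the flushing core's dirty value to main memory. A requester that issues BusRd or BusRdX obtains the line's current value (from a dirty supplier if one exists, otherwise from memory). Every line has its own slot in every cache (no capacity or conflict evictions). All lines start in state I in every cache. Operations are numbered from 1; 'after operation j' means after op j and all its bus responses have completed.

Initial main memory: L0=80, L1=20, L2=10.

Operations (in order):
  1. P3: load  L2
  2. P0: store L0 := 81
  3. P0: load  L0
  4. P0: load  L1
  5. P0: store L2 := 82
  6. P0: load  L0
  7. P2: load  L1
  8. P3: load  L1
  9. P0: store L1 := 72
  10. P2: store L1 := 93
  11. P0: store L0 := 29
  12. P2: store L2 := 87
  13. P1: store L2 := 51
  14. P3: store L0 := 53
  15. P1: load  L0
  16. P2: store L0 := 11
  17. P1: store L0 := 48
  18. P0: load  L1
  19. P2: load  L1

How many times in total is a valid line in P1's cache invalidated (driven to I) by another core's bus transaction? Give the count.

step 1: P3: load  L2  ⟶  IIIE  (L2)  txn=BusRd  M[L2]=10
step 2: P0: store L0 := 81  ⟶  MIII  (L0)  txn=BusRdX  M[L0]=80
step 3: P0: load  L0  ⟶  MIII  (L0)  txn=∅  M[L0]=80
step 4: P0: load  L1  ⟶  EIII  (L1)  txn=BusRd  M[L1]=20
step 5: P0: store L2 := 82  ⟶  MIII  (L2)  txn=BusRdX  M[L2]=10
step 6: P0: load  L0  ⟶  MIII  (L0)  txn=∅  M[L0]=80
step 7: P2: load  L1  ⟶  SISI  (L1)  txn=BusRd  M[L1]=20
step 8: P3: load  L1  ⟶  SISS  (L1)  txn=BusRd  M[L1]=20
step 9: P0: store L1 := 72  ⟶  MIII  (L1)  txn=BusUpgr  M[L1]=20
step 10: P2: store L1 := 93  ⟶  IIMI  (L1)  txn=BusRdX+Flush  M[L1]=72
step 11: P0: store L0 := 29  ⟶  MIII  (L0)  txn=∅  M[L0]=80
step 12: P2: store L2 := 87  ⟶  IIMI  (L2)  txn=BusRdX+Flush  M[L2]=82
step 13: P1: store L2 := 51  ⟶  IMII  (L2)  txn=BusRdX+Flush  M[L2]=87
step 14: P3: store L0 := 53  ⟶  IIIM  (L0)  txn=BusRdX+Flush  M[L0]=29
step 15: P1: load  L0  ⟶  ISIS  (L0)  txn=BusRd+Flush  M[L0]=53
step 16: P2: store L0 := 11  ⟶  IIMI  (L0)  txn=BusRdX  M[L0]=53
step 17: P1: store L0 := 48  ⟶  IMII  (L0)  txn=BusRdX+Flush  M[L0]=11
step 18: P0: load  L1  ⟶  SISI  (L1)  txn=BusRd+Flush  M[L1]=93
step 19: P2: load  L1  ⟶  SISI  (L1)  txn=∅  M[L1]=93

invalidations = 1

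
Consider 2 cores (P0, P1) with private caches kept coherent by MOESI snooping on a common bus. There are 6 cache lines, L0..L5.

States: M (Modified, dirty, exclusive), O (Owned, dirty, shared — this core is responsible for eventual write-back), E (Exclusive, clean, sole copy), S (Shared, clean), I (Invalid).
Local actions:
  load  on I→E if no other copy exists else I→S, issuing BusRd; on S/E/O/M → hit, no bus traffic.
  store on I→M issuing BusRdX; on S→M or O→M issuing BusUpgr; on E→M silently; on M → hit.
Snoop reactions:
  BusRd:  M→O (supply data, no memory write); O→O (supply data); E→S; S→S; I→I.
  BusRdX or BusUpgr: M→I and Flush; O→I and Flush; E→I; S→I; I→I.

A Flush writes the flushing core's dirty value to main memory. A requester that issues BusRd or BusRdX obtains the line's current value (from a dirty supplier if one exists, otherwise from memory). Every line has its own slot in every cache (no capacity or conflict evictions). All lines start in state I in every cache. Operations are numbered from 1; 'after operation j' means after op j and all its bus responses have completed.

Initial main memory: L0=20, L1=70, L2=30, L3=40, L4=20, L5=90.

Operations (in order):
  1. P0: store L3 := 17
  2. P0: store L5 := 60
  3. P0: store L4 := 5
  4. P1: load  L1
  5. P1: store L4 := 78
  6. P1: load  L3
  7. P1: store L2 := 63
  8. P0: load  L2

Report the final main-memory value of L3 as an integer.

memory[L3] = 40

[1] P0: store L3 := 17 | P0:M(17), P1:I | bus: BusRdX
[2] P0: store L5 := 60 | P0:M(60), P1:I | bus: BusRdX
[3] P0: store L4 := 5 | P0:M(5), P1:I | bus: BusRdX
[4] P1: load  L1 | P0:I, P1:E(70) | bus: BusRd
[5] P1: store L4 := 78 | P0:I, P1:M(78) | bus: BusRdX,Flush
[6] P1: load  L3 | P0:O(17), P1:S(17) | bus: BusRd
[7] P1: store L2 := 63 | P0:I, P1:M(63) | bus: BusRdX
[8] P0: load  L2 | P0:S(63), P1:O(63) | bus: BusRd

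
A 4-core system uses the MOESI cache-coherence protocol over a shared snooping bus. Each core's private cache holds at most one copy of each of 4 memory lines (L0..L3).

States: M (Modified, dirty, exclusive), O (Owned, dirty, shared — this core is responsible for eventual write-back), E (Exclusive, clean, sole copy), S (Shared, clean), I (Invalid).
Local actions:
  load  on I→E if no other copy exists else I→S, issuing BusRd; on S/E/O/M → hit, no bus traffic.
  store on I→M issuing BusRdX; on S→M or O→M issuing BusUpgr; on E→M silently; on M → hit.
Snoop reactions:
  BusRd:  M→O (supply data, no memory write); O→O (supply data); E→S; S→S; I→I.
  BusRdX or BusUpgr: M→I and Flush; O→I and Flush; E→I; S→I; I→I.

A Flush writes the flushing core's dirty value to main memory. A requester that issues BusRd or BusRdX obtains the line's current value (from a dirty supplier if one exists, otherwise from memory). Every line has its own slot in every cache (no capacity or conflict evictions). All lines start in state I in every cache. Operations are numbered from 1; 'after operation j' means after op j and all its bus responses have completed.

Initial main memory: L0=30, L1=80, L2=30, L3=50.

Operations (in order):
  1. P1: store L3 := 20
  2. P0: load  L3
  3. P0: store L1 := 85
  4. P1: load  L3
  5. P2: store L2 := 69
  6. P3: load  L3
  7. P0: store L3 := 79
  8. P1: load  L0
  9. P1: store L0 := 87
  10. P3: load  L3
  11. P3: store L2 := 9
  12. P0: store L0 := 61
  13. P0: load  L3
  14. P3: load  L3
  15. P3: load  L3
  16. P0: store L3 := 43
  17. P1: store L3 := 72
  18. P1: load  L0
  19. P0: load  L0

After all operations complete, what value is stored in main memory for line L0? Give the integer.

memory[L0] = 87

1. P1: store L3 := 20  bus=[BusRdX]  L3: P0=I P1=M P2=I P3=I  mem[L3]=50
2. P0: load  L3  bus=[BusRd]  L3: P0=S P1=O P2=I P3=I  mem[L3]=50
3. P0: store L1 := 85  bus=[BusRdX]  L1: P0=M P1=I P2=I P3=I  mem[L1]=80
4. P1: load  L3  bus=[-]  L3: P0=S P1=O P2=I P3=I  mem[L3]=50
5. P2: store L2 := 69  bus=[BusRdX]  L2: P0=I P1=I P2=M P3=I  mem[L2]=30
6. P3: load  L3  bus=[BusRd]  L3: P0=S P1=O P2=I P3=S  mem[L3]=50
7. P0: store L3 := 79  bus=[BusUpgr,Flush]  L3: P0=M P1=I P2=I P3=I  mem[L3]=20
8. P1: load  L0  bus=[BusRd]  L0: P0=I P1=E P2=I P3=I  mem[L0]=30
9. P1: store L0 := 87  bus=[-]  L0: P0=I P1=M P2=I P3=I  mem[L0]=30
10. P3: load  L3  bus=[BusRd]  L3: P0=O P1=I P2=I P3=S  mem[L3]=20
11. P3: store L2 := 9  bus=[BusRdX,Flush]  L2: P0=I P1=I P2=I P3=M  mem[L2]=69
12. P0: store L0 := 61  bus=[BusRdX,Flush]  L0: P0=M P1=I P2=I P3=I  mem[L0]=87
13. P0: load  L3  bus=[-]  L3: P0=O P1=I P2=I P3=S  mem[L3]=20
14. P3: load  L3  bus=[-]  L3: P0=O P1=I P2=I P3=S  mem[L3]=20
15. P3: load  L3  bus=[-]  L3: P0=O P1=I P2=I P3=S  mem[L3]=20
16. P0: store L3 := 43  bus=[BusUpgr]  L3: P0=M P1=I P2=I P3=I  mem[L3]=20
17. P1: store L3 := 72  bus=[BusRdX,Flush]  L3: P0=I P1=M P2=I P3=I  mem[L3]=43
18. P1: load  L0  bus=[BusRd]  L0: P0=O P1=S P2=I P3=I  mem[L0]=87
19. P0: load  L0  bus=[-]  L0: P0=O P1=S P2=I P3=I  mem[L0]=87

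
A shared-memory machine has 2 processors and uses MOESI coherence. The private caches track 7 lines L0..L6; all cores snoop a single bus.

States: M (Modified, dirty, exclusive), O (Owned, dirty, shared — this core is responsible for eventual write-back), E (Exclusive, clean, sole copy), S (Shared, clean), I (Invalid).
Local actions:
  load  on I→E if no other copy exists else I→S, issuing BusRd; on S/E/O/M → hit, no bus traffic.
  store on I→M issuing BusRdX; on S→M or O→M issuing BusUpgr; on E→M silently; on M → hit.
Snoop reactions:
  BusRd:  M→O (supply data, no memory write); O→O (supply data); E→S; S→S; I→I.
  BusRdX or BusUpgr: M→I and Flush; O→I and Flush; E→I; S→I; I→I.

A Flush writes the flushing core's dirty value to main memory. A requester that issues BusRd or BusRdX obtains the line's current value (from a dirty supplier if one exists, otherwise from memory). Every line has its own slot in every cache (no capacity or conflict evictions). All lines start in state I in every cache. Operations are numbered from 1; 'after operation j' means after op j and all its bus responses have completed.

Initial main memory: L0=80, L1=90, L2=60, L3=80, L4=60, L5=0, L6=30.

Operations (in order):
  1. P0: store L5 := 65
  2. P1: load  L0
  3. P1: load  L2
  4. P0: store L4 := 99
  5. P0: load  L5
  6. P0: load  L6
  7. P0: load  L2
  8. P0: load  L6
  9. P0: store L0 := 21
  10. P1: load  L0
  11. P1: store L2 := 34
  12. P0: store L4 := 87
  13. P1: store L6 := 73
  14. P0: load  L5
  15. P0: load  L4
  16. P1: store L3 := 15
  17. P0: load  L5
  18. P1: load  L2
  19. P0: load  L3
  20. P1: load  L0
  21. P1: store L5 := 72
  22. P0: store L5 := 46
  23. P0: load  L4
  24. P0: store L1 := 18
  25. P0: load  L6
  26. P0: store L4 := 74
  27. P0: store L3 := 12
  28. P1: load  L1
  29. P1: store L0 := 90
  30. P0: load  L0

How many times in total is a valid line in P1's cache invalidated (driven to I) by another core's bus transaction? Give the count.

step 1: P0: store L5 := 65  ⟶  MI  (L5)  txn=BusRdX  M[L5]=0
step 2: P1: load  L0  ⟶  IE  (L0)  txn=BusRd  M[L0]=80
step 3: P1: load  L2  ⟶  IE  (L2)  txn=BusRd  M[L2]=60
step 4: P0: store L4 := 99  ⟶  MI  (L4)  txn=BusRdX  M[L4]=60
step 5: P0: load  L5  ⟶  MI  (L5)  txn=∅  M[L5]=0
step 6: P0: load  L6  ⟶  EI  (L6)  txn=BusRd  M[L6]=30
step 7: P0: load  L2  ⟶  SS  (L2)  txn=BusRd  M[L2]=60
step 8: P0: load  L6  ⟶  EI  (L6)  txn=∅  M[L6]=30
step 9: P0: store L0 := 21  ⟶  MI  (L0)  txn=BusRdX  M[L0]=80
step 10: P1: load  L0  ⟶  OS  (L0)  txn=BusRd  M[L0]=80
step 11: P1: store L2 := 34  ⟶  IM  (L2)  txn=BusUpgr  M[L2]=60
step 12: P0: store L4 := 87  ⟶  MI  (L4)  txn=∅  M[L4]=60
step 13: P1: store L6 := 73  ⟶  IM  (L6)  txn=BusRdX  M[L6]=30
step 14: P0: load  L5  ⟶  MI  (L5)  txn=∅  M[L5]=0
step 15: P0: load  L4  ⟶  MI  (L4)  txn=∅  M[L4]=60
step 16: P1: store L3 := 15  ⟶  IM  (L3)  txn=BusRdX  M[L3]=80
step 17: P0: load  L5  ⟶  MI  (L5)  txn=∅  M[L5]=0
step 18: P1: load  L2  ⟶  IM  (L2)  txn=∅  M[L2]=60
step 19: P0: load  L3  ⟶  SO  (L3)  txn=BusRd  M[L3]=80
step 20: P1: load  L0  ⟶  OS  (L0)  txn=∅  M[L0]=80
step 21: P1: store L5 := 72  ⟶  IM  (L5)  txn=BusRdX+Flush  M[L5]=65
step 22: P0: store L5 := 46  ⟶  MI  (L5)  txn=BusRdX+Flush  M[L5]=72
step 23: P0: load  L4  ⟶  MI  (L4)  txn=∅  M[L4]=60
step 24: P0: store L1 := 18  ⟶  MI  (L1)  txn=BusRdX  M[L1]=90
step 25: P0: load  L6  ⟶  SO  (L6)  txn=BusRd  M[L6]=30
step 26: P0: store L4 := 74  ⟶  MI  (L4)  txn=∅  M[L4]=60
step 27: P0: store L3 := 12  ⟶  MI  (L3)  txn=BusUpgr+Flush  M[L3]=15
step 28: P1: load  L1  ⟶  OS  (L1)  txn=BusRd  M[L1]=90
step 29: P1: store L0 := 90  ⟶  IM  (L0)  txn=BusUpgr+Flush  M[L0]=21
step 30: P0: load  L0  ⟶  SO  (L0)  txn=BusRd  M[L0]=21

invalidations = 3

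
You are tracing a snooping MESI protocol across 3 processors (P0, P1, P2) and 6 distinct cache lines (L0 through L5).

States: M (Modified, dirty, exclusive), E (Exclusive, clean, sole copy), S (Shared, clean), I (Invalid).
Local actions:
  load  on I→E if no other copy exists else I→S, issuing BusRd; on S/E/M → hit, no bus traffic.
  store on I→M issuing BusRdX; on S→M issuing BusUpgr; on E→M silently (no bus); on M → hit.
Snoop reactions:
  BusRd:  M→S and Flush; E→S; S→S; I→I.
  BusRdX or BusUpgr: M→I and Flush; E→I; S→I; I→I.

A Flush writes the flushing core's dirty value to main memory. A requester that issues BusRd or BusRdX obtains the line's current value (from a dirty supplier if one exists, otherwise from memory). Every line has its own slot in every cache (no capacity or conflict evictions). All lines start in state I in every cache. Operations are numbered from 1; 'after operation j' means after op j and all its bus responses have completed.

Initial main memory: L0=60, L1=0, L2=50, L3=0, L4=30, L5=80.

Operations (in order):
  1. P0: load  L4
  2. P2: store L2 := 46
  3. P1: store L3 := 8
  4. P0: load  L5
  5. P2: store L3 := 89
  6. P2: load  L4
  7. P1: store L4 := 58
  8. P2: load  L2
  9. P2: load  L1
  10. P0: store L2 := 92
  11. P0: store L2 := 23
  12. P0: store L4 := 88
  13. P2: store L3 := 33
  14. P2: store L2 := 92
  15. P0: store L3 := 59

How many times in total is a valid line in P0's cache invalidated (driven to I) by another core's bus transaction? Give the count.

invalidations = 2

1. P0: load  L4  bus=[BusRd]  L4: P0=E P1=I P2=I  mem[L4]=30
2. P2: store L2 := 46  bus=[BusRdX]  L2: P0=I P1=I P2=M  mem[L2]=50
3. P1: store L3 := 8  bus=[BusRdX]  L3: P0=I P1=M P2=I  mem[L3]=0
4. P0: load  L5  bus=[BusRd]  L5: P0=E P1=I P2=I  mem[L5]=80
5. P2: store L3 := 89  bus=[BusRdX,Flush]  L3: P0=I P1=I P2=M  mem[L3]=8
6. P2: load  L4  bus=[BusRd]  L4: P0=S P1=I P2=S  mem[L4]=30
7. P1: store L4 := 58  bus=[BusRdX]  L4: P0=I P1=M P2=I  mem[L4]=30
8. P2: load  L2  bus=[-]  L2: P0=I P1=I P2=M  mem[L2]=50
9. P2: load  L1  bus=[BusRd]  L1: P0=I P1=I P2=E  mem[L1]=0
10. P0: store L2 := 92  bus=[BusRdX,Flush]  L2: P0=M P1=I P2=I  mem[L2]=46
11. P0: store L2 := 23  bus=[-]  L2: P0=M P1=I P2=I  mem[L2]=46
12. P0: store L4 := 88  bus=[BusRdX,Flush]  L4: P0=M P1=I P2=I  mem[L4]=58
13. P2: store L3 := 33  bus=[-]  L3: P0=I P1=I P2=M  mem[L3]=8
14. P2: store L2 := 92  bus=[BusRdX,Flush]  L2: P0=I P1=I P2=M  mem[L2]=23
15. P0: store L3 := 59  bus=[BusRdX,Flush]  L3: P0=M P1=I P2=I  mem[L3]=33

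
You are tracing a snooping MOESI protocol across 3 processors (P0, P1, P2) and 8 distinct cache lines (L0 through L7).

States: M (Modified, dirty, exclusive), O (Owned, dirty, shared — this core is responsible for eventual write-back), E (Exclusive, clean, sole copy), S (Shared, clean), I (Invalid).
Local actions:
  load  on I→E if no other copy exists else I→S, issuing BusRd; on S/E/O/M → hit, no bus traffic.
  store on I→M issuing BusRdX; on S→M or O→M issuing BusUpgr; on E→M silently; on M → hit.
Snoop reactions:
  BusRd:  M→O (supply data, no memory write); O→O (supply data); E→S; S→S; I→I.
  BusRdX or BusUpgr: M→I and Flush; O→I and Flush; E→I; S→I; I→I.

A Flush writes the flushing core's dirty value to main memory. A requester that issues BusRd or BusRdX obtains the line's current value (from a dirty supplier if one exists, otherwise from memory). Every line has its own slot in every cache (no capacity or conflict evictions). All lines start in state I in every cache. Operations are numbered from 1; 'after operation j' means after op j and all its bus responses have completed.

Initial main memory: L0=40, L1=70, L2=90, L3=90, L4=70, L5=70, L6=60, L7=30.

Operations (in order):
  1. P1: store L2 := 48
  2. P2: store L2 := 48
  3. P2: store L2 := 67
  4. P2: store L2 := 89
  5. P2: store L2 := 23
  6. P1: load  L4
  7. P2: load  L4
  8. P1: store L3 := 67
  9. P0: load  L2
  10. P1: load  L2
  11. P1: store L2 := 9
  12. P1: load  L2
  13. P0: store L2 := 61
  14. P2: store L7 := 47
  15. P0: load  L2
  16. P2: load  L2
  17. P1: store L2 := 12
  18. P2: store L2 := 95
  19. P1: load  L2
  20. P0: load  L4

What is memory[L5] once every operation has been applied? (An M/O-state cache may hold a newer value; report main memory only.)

memory[L5] = 70

[1] P1: store L2 := 48 | P0:I, P1:M(48), P2:I | bus: BusRdX
[2] P2: store L2 := 48 | P0:I, P1:I, P2:M(48) | bus: BusRdX,Flush
[3] P2: store L2 := 67 | P0:I, P1:I, P2:M(67) | bus: none
[4] P2: store L2 := 89 | P0:I, P1:I, P2:M(89) | bus: none
[5] P2: store L2 := 23 | P0:I, P1:I, P2:M(23) | bus: none
[6] P1: load  L4 | P0:I, P1:E(70), P2:I | bus: BusRd
[7] P2: load  L4 | P0:I, P1:S(70), P2:S(70) | bus: BusRd
[8] P1: store L3 := 67 | P0:I, P1:M(67), P2:I | bus: BusRdX
[9] P0: load  L2 | P0:S(23), P1:I, P2:O(23) | bus: BusRd
[10] P1: load  L2 | P0:S(23), P1:S(23), P2:O(23) | bus: BusRd
[11] P1: store L2 := 9 | P0:I, P1:M(9), P2:I | bus: BusUpgr,Flush
[12] P1: load  L2 | P0:I, P1:M(9), P2:I | bus: none
[13] P0: store L2 := 61 | P0:M(61), P1:I, P2:I | bus: BusRdX,Flush
[14] P2: store L7 := 47 | P0:I, P1:I, P2:M(47) | bus: BusRdX
[15] P0: load  L2 | P0:M(61), P1:I, P2:I | bus: none
[16] P2: load  L2 | P0:O(61), P1:I, P2:S(61) | bus: BusRd
[17] P1: store L2 := 12 | P0:I, P1:M(12), P2:I | bus: BusRdX,Flush
[18] P2: store L2 := 95 | P0:I, P1:I, P2:M(95) | bus: BusRdX,Flush
[19] P1: load  L2 | P0:I, P1:S(95), P2:O(95) | bus: BusRd
[20] P0: load  L4 | P0:S(70), P1:S(70), P2:S(70) | bus: BusRd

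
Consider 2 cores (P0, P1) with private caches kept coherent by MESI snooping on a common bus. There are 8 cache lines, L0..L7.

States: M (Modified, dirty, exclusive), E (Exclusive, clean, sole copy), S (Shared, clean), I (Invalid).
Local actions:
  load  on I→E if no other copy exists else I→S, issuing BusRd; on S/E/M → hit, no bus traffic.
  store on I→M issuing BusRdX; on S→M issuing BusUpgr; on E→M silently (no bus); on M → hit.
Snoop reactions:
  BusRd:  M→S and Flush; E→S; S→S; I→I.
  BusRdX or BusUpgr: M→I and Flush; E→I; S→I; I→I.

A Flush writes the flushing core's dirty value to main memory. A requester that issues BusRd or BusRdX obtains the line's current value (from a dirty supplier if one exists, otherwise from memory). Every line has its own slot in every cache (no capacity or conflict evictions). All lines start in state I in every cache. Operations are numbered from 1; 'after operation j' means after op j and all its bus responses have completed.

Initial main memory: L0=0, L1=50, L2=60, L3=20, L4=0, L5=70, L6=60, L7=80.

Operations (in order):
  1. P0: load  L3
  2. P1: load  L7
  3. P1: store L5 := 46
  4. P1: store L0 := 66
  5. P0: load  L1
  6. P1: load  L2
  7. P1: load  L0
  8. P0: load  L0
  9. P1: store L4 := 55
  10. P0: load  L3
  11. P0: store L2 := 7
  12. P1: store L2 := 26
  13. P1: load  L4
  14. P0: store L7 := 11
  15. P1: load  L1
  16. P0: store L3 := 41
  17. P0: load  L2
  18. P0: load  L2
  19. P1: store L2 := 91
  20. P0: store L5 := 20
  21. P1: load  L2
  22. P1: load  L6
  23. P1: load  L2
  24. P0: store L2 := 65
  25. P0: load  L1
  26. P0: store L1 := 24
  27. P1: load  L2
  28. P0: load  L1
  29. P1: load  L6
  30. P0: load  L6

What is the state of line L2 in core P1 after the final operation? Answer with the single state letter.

state = S

[1] P0: load  L3 | P0:E(20), P1:I | bus: BusRd
[2] P1: load  L7 | P0:I, P1:E(80) | bus: BusRd
[3] P1: store L5 := 46 | P0:I, P1:M(46) | bus: BusRdX
[4] P1: store L0 := 66 | P0:I, P1:M(66) | bus: BusRdX
[5] P0: load  L1 | P0:E(50), P1:I | bus: BusRd
[6] P1: load  L2 | P0:I, P1:E(60) | bus: BusRd
[7] P1: load  L0 | P0:I, P1:M(66) | bus: none
[8] P0: load  L0 | P0:S(66), P1:S(66) | bus: BusRd,Flush
[9] P1: store L4 := 55 | P0:I, P1:M(55) | bus: BusRdX
[10] P0: load  L3 | P0:E(20), P1:I | bus: none
[11] P0: store L2 := 7 | P0:M(7), P1:I | bus: BusRdX
[12] P1: store L2 := 26 | P0:I, P1:M(26) | bus: BusRdX,Flush
[13] P1: load  L4 | P0:I, P1:M(55) | bus: none
[14] P0: store L7 := 11 | P0:M(11), P1:I | bus: BusRdX
[15] P1: load  L1 | P0:S(50), P1:S(50) | bus: BusRd
[16] P0: store L3 := 41 | P0:M(41), P1:I | bus: none
[17] P0: load  L2 | P0:S(26), P1:S(26) | bus: BusRd,Flush
[18] P0: load  L2 | P0:S(26), P1:S(26) | bus: none
[19] P1: store L2 := 91 | P0:I, P1:M(91) | bus: BusUpgr
[20] P0: store L5 := 20 | P0:M(20), P1:I | bus: BusRdX,Flush
[21] P1: load  L2 | P0:I, P1:M(91) | bus: none
[22] P1: load  L6 | P0:I, P1:E(60) | bus: BusRd
[23] P1: load  L2 | P0:I, P1:M(91) | bus: none
[24] P0: store L2 := 65 | P0:M(65), P1:I | bus: BusRdX,Flush
[25] P0: load  L1 | P0:S(50), P1:S(50) | bus: none
[26] P0: store L1 := 24 | P0:M(24), P1:I | bus: BusUpgr
[27] P1: load  L2 | P0:S(65), P1:S(65) | bus: BusRd,Flush
[28] P0: load  L1 | P0:M(24), P1:I | bus: none
[29] P1: load  L6 | P0:I, P1:E(60) | bus: none
[30] P0: load  L6 | P0:S(60), P1:S(60) | bus: BusRd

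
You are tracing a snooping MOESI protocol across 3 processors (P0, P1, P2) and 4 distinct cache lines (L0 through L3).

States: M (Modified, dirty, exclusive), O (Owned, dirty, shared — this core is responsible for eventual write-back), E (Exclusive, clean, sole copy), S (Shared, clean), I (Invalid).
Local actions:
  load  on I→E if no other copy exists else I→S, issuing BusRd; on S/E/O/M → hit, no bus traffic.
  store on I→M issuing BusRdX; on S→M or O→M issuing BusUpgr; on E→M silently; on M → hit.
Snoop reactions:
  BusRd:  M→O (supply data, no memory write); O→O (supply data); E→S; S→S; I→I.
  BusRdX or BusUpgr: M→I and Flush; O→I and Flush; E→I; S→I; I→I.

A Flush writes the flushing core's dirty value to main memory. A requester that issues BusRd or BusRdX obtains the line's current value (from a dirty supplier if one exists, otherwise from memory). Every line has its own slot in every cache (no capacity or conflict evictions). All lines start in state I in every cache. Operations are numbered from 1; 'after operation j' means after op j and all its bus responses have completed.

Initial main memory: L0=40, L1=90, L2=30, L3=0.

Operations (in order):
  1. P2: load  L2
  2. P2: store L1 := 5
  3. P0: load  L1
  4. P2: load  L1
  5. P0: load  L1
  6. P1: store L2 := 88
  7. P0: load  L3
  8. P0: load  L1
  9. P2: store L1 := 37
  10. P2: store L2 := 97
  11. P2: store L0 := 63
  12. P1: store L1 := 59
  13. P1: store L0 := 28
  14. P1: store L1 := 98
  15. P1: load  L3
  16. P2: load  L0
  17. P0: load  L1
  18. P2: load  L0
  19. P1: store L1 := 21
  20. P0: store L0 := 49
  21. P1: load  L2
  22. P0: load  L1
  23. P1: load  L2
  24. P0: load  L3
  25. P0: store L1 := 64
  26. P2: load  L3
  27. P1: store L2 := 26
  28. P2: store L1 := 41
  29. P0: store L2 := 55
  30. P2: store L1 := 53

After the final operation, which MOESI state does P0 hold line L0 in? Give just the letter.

state = M

1. P2: load  L2  bus=[BusRd]  L2: P0=I P1=I P2=E  mem[L2]=30
2. P2: store L1 := 5  bus=[BusRdX]  L1: P0=I P1=I P2=M  mem[L1]=90
3. P0: load  L1  bus=[BusRd]  L1: P0=S P1=I P2=O  mem[L1]=90
4. P2: load  L1  bus=[-]  L1: P0=S P1=I P2=O  mem[L1]=90
5. P0: load  L1  bus=[-]  L1: P0=S P1=I P2=O  mem[L1]=90
6. P1: store L2 := 88  bus=[BusRdX]  L2: P0=I P1=M P2=I  mem[L2]=30
7. P0: load  L3  bus=[BusRd]  L3: P0=E P1=I P2=I  mem[L3]=0
8. P0: load  L1  bus=[-]  L1: P0=S P1=I P2=O  mem[L1]=90
9. P2: store L1 := 37  bus=[BusUpgr]  L1: P0=I P1=I P2=M  mem[L1]=90
10. P2: store L2 := 97  bus=[BusRdX,Flush]  L2: P0=I P1=I P2=M  mem[L2]=88
11. P2: store L0 := 63  bus=[BusRdX]  L0: P0=I P1=I P2=M  mem[L0]=40
12. P1: store L1 := 59  bus=[BusRdX,Flush]  L1: P0=I P1=M P2=I  mem[L1]=37
13. P1: store L0 := 28  bus=[BusRdX,Flush]  L0: P0=I P1=M P2=I  mem[L0]=63
14. P1: store L1 := 98  bus=[-]  L1: P0=I P1=M P2=I  mem[L1]=37
15. P1: load  L3  bus=[BusRd]  L3: P0=S P1=S P2=I  mem[L3]=0
16. P2: load  L0  bus=[BusRd]  L0: P0=I P1=O P2=S  mem[L0]=63
17. P0: load  L1  bus=[BusRd]  L1: P0=S P1=O P2=I  mem[L1]=37
18. P2: load  L0  bus=[-]  L0: P0=I P1=O P2=S  mem[L0]=63
19. P1: store L1 := 21  bus=[BusUpgr]  L1: P0=I P1=M P2=I  mem[L1]=37
20. P0: store L0 := 49  bus=[BusRdX,Flush]  L0: P0=M P1=I P2=I  mem[L0]=28
21. P1: load  L2  bus=[BusRd]  L2: P0=I P1=S P2=O  mem[L2]=88
22. P0: load  L1  bus=[BusRd]  L1: P0=S P1=O P2=I  mem[L1]=37
23. P1: load  L2  bus=[-]  L2: P0=I P1=S P2=O  mem[L2]=88
24. P0: load  L3  bus=[-]  L3: P0=S P1=S P2=I  mem[L3]=0
25. P0: store L1 := 64  bus=[BusUpgr,Flush]  L1: P0=M P1=I P2=I  mem[L1]=21
26. P2: load  L3  bus=[BusRd]  L3: P0=S P1=S P2=S  mem[L3]=0
27. P1: store L2 := 26  bus=[BusUpgr,Flush]  L2: P0=I P1=M P2=I  mem[L2]=97
28. P2: store L1 := 41  bus=[BusRdX,Flush]  L1: P0=I P1=I P2=M  mem[L1]=64
29. P0: store L2 := 55  bus=[BusRdX,Flush]  L2: P0=M P1=I P2=I  mem[L2]=26
30. P2: store L1 := 53  bus=[-]  L1: P0=I P1=I P2=M  mem[L1]=64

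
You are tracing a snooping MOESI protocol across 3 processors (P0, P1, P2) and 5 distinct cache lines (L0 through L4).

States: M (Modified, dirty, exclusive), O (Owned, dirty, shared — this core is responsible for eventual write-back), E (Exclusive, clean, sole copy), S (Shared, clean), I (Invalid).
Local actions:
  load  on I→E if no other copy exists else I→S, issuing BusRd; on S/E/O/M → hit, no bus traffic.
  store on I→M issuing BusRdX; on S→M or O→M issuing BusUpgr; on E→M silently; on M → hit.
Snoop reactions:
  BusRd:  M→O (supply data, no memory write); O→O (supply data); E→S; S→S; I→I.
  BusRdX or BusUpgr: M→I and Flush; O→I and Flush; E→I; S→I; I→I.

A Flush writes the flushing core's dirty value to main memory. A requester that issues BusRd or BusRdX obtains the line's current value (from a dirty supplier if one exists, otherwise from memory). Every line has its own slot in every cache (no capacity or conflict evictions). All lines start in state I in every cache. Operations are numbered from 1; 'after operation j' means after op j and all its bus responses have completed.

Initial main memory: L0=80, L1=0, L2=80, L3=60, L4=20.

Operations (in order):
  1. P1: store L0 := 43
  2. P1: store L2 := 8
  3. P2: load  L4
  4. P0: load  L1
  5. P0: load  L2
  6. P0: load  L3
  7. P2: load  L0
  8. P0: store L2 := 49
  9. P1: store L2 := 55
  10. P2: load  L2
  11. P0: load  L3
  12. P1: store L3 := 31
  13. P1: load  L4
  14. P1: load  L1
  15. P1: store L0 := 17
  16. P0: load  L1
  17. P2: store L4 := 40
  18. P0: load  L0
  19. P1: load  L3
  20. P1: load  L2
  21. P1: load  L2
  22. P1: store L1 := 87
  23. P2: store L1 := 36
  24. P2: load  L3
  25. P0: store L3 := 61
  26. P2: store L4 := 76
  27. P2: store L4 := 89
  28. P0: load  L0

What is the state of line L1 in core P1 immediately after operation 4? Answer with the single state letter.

[1] P1: store L0 := 43 | P0:I, P1:M(43), P2:I | bus: BusRdX
[2] P1: store L2 := 8 | P0:I, P1:M(8), P2:I | bus: BusRdX
[3] P2: load  L4 | P0:I, P1:I, P2:E(20) | bus: BusRd
[4] P0: load  L1 | P0:E(0), P1:I, P2:I | bus: BusRd
[5] P0: load  L2 | P0:S(8), P1:O(8), P2:I | bus: BusRd
[6] P0: load  L3 | P0:E(60), P1:I, P2:I | bus: BusRd
[7] P2: load  L0 | P0:I, P1:O(43), P2:S(43) | bus: BusRd
[8] P0: store L2 := 49 | P0:M(49), P1:I, P2:I | bus: BusUpgr,Flush
[9] P1: store L2 := 55 | P0:I, P1:M(55), P2:I | bus: BusRdX,Flush
[10] P2: load  L2 | P0:I, P1:O(55), P2:S(55) | bus: BusRd
[11] P0: load  L3 | P0:E(60), P1:I, P2:I | bus: none
[12] P1: store L3 := 31 | P0:I, P1:M(31), P2:I | bus: BusRdX
[13] P1: load  L4 | P0:I, P1:S(20), P2:S(20) | bus: BusRd
[14] P1: load  L1 | P0:S(0), P1:S(0), P2:I | bus: BusRd
[15] P1: store L0 := 17 | P0:I, P1:M(17), P2:I | bus: BusUpgr
[16] P0: load  L1 | P0:S(0), P1:S(0), P2:I | bus: none
[17] P2: store L4 := 40 | P0:I, P1:I, P2:M(40) | bus: BusUpgr
[18] P0: load  L0 | P0:S(17), P1:O(17), P2:I | bus: BusRd
[19] P1: load  L3 | P0:I, P1:M(31), P2:I | bus: none
[20] P1: load  L2 | P0:I, P1:O(55), P2:S(55) | bus: none
[21] P1: load  L2 | P0:I, P1:O(55), P2:S(55) | bus: none
[22] P1: store L1 := 87 | P0:I, P1:M(87), P2:I | bus: BusUpgr
[23] P2: store L1 := 36 | P0:I, P1:I, P2:M(36) | bus: BusRdX,Flush
[24] P2: load  L3 | P0:I, P1:O(31), P2:S(31) | bus: BusRd
[25] P0: store L3 := 61 | P0:M(61), P1:I, P2:I | bus: BusRdX,Flush
[26] P2: store L4 := 76 | P0:I, P1:I, P2:M(76) | bus: none
[27] P2: store L4 := 89 | P0:I, P1:I, P2:M(89) | bus: none
[28] P0: load  L0 | P0:S(17), P1:O(17), P2:I | bus: none

state = I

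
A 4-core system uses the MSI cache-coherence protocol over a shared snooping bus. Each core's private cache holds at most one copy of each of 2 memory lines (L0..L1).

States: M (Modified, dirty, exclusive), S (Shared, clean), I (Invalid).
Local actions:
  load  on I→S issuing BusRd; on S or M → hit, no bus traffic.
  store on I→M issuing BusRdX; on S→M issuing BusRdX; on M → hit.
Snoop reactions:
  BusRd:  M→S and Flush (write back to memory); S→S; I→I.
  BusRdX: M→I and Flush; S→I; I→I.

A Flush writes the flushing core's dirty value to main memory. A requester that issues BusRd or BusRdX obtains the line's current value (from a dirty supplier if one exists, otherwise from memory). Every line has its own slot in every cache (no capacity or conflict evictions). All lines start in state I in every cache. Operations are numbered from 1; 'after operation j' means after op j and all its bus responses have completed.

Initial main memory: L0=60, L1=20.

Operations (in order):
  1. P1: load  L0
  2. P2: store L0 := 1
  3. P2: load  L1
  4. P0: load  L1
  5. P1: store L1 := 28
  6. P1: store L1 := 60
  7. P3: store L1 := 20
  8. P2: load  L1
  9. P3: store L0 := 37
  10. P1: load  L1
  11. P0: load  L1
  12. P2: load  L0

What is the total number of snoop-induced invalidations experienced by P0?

invalidations = 1

1. P1: load  L0  bus=[BusRd]  L0: P0=I P1=S P2=I P3=I  mem[L0]=60
2. P2: store L0 := 1  bus=[BusRdX]  L0: P0=I P1=I P2=M P3=I  mem[L0]=60
3. P2: load  L1  bus=[BusRd]  L1: P0=I P1=I P2=S P3=I  mem[L1]=20
4. P0: load  L1  bus=[BusRd]  L1: P0=S P1=I P2=S P3=I  mem[L1]=20
5. P1: store L1 := 28  bus=[BusRdX]  L1: P0=I P1=M P2=I P3=I  mem[L1]=20
6. P1: store L1 := 60  bus=[-]  L1: P0=I P1=M P2=I P3=I  mem[L1]=20
7. P3: store L1 := 20  bus=[BusRdX,Flush]  L1: P0=I P1=I P2=I P3=M  mem[L1]=60
8. P2: load  L1  bus=[BusRd,Flush]  L1: P0=I P1=I P2=S P3=S  mem[L1]=20
9. P3: store L0 := 37  bus=[BusRdX,Flush]  L0: P0=I P1=I P2=I P3=M  mem[L0]=1
10. P1: load  L1  bus=[BusRd]  L1: P0=I P1=S P2=S P3=S  mem[L1]=20
11. P0: load  L1  bus=[BusRd]  L1: P0=S P1=S P2=S P3=S  mem[L1]=20
12. P2: load  L0  bus=[BusRd,Flush]  L0: P0=I P1=I P2=S P3=S  mem[L0]=37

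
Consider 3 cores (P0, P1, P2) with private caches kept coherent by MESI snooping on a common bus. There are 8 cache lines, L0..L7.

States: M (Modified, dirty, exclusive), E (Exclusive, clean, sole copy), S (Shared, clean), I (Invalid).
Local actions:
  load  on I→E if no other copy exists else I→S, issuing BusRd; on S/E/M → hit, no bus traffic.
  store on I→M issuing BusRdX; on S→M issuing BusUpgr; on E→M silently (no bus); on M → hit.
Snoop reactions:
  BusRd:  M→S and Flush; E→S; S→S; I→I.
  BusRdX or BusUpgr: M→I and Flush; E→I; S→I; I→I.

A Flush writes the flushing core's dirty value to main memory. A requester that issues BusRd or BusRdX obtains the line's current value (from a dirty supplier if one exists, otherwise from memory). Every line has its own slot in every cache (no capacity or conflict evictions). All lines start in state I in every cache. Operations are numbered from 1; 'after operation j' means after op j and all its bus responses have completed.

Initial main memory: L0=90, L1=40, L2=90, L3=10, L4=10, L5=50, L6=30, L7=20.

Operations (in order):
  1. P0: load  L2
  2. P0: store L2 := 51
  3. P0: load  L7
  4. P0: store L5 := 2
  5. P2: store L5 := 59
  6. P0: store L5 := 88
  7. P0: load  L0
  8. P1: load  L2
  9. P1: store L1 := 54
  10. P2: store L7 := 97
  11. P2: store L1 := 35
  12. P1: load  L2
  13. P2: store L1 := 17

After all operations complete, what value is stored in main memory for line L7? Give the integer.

1. P0: load  L2  bus=[BusRd]  L2: P0=E P1=I P2=I  mem[L2]=90
2. P0: store L2 := 51  bus=[-]  L2: P0=M P1=I P2=I  mem[L2]=90
3. P0: load  L7  bus=[BusRd]  L7: P0=E P1=I P2=I  mem[L7]=20
4. P0: store L5 := 2  bus=[BusRdX]  L5: P0=M P1=I P2=I  mem[L5]=50
5. P2: store L5 := 59  bus=[BusRdX,Flush]  L5: P0=I P1=I P2=M  mem[L5]=2
6. P0: store L5 := 88  bus=[BusRdX,Flush]  L5: P0=M P1=I P2=I  mem[L5]=59
7. P0: load  L0  bus=[BusRd]  L0: P0=E P1=I P2=I  mem[L0]=90
8. P1: load  L2  bus=[BusRd,Flush]  L2: P0=S P1=S P2=I  mem[L2]=51
9. P1: store L1 := 54  bus=[BusRdX]  L1: P0=I P1=M P2=I  mem[L1]=40
10. P2: store L7 := 97  bus=[BusRdX]  L7: P0=I P1=I P2=M  mem[L7]=20
11. P2: store L1 := 35  bus=[BusRdX,Flush]  L1: P0=I P1=I P2=M  mem[L1]=54
12. P1: load  L2  bus=[-]  L2: P0=S P1=S P2=I  mem[L2]=51
13. P2: store L1 := 17  bus=[-]  L1: P0=I P1=I P2=M  mem[L1]=54

memory[L7] = 20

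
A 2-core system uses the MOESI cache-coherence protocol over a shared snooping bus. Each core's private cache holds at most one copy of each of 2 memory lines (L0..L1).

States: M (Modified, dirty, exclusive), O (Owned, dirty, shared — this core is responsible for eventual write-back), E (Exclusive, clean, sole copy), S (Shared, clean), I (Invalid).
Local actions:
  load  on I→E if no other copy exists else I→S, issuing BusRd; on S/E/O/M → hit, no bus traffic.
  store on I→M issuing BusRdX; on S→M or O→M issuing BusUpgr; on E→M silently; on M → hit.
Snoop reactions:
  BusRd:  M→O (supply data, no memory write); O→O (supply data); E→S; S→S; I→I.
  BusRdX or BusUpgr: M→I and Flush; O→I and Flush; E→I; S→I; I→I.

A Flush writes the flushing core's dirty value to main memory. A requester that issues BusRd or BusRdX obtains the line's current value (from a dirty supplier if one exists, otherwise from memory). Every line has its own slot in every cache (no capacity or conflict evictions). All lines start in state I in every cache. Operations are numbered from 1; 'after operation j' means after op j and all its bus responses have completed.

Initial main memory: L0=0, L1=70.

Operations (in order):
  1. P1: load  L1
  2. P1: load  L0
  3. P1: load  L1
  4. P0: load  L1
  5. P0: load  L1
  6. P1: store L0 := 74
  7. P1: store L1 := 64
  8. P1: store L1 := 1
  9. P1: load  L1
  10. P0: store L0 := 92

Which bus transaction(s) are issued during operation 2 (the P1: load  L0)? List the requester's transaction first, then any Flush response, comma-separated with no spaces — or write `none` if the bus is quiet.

bus = BusRd

[1] P1: load  L1 | P0:I, P1:E(70) | bus: BusRd
[2] P1: load  L0 | P0:I, P1:E(0) | bus: BusRd
[3] P1: load  L1 | P0:I, P1:E(70) | bus: none
[4] P0: load  L1 | P0:S(70), P1:S(70) | bus: BusRd
[5] P0: load  L1 | P0:S(70), P1:S(70) | bus: none
[6] P1: store L0 := 74 | P0:I, P1:M(74) | bus: none
[7] P1: store L1 := 64 | P0:I, P1:M(64) | bus: BusUpgr
[8] P1: store L1 := 1 | P0:I, P1:M(1) | bus: none
[9] P1: load  L1 | P0:I, P1:M(1) | bus: none
[10] P0: store L0 := 92 | P0:M(92), P1:I | bus: BusRdX,Flush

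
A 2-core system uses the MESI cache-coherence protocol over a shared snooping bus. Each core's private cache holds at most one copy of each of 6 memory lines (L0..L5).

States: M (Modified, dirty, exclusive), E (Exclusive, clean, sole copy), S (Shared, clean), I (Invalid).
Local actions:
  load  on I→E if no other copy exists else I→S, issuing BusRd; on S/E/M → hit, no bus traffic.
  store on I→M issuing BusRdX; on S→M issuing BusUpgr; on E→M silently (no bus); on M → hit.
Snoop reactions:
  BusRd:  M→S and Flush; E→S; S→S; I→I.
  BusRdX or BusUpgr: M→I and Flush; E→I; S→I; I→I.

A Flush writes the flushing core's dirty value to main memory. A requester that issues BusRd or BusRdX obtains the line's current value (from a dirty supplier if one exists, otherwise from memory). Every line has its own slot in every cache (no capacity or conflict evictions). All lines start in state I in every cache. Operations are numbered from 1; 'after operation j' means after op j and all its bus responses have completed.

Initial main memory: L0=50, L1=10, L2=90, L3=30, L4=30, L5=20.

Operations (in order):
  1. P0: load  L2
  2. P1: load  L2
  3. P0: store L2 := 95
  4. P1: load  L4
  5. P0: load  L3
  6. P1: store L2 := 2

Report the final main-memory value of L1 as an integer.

memory[L1] = 10

step 1: P0: load  L2  ⟶  EI  (L2)  txn=BusRd  M[L2]=90
step 2: P1: load  L2  ⟶  SS  (L2)  txn=BusRd  M[L2]=90
step 3: P0: store L2 := 95  ⟶  MI  (L2)  txn=BusUpgr  M[L2]=90
step 4: P1: load  L4  ⟶  IE  (L4)  txn=BusRd  M[L4]=30
step 5: P0: load  L3  ⟶  EI  (L3)  txn=BusRd  M[L3]=30
step 6: P1: store L2 := 2  ⟶  IM  (L2)  txn=BusRdX+Flush  M[L2]=95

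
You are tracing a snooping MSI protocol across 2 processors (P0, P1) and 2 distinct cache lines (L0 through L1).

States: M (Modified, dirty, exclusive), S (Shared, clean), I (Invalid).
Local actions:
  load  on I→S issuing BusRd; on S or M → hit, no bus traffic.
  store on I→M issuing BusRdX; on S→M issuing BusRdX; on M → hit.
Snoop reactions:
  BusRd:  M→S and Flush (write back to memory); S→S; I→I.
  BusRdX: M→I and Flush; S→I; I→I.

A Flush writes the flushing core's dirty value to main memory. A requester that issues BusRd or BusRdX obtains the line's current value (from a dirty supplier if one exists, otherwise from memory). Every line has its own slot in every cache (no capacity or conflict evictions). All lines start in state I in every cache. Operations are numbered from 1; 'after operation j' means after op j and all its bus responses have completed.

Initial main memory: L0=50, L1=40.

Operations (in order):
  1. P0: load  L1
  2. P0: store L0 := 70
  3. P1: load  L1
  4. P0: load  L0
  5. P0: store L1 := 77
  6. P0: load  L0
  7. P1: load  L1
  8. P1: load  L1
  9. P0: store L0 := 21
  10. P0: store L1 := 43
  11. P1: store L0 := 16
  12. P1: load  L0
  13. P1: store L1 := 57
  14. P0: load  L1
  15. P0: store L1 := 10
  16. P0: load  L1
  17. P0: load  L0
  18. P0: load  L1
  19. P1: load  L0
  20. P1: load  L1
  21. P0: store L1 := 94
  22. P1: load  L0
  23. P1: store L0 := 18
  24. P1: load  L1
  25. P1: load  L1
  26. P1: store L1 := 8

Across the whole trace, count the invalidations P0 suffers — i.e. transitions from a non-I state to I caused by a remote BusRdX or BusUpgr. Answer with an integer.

[1] P0: load  L1 | P0:S(40), P1:I | bus: BusRd
[2] P0: store L0 := 70 | P0:M(70), P1:I | bus: BusRdX
[3] P1: load  L1 | P0:S(40), P1:S(40) | bus: BusRd
[4] P0: load  L0 | P0:M(70), P1:I | bus: none
[5] P0: store L1 := 77 | P0:M(77), P1:I | bus: BusRdX
[6] P0: load  L0 | P0:M(70), P1:I | bus: none
[7] P1: load  L1 | P0:S(77), P1:S(77) | bus: BusRd,Flush
[8] P1: load  L1 | P0:S(77), P1:S(77) | bus: none
[9] P0: store L0 := 21 | P0:M(21), P1:I | bus: none
[10] P0: store L1 := 43 | P0:M(43), P1:I | bus: BusRdX
[11] P1: store L0 := 16 | P0:I, P1:M(16) | bus: BusRdX,Flush
[12] P1: load  L0 | P0:I, P1:M(16) | bus: none
[13] P1: store L1 := 57 | P0:I, P1:M(57) | bus: BusRdX,Flush
[14] P0: load  L1 | P0:S(57), P1:S(57) | bus: BusRd,Flush
[15] P0: store L1 := 10 | P0:M(10), P1:I | bus: BusRdX
[16] P0: load  L1 | P0:M(10), P1:I | bus: none
[17] P0: load  L0 | P0:S(16), P1:S(16) | bus: BusRd,Flush
[18] P0: load  L1 | P0:M(10), P1:I | bus: none
[19] P1: load  L0 | P0:S(16), P1:S(16) | bus: none
[20] P1: load  L1 | P0:S(10), P1:S(10) | bus: BusRd,Flush
[21] P0: store L1 := 94 | P0:M(94), P1:I | bus: BusRdX
[22] P1: load  L0 | P0:S(16), P1:S(16) | bus: none
[23] P1: store L0 := 18 | P0:I, P1:M(18) | bus: BusRdX
[24] P1: load  L1 | P0:S(94), P1:S(94) | bus: BusRd,Flush
[25] P1: load  L1 | P0:S(94), P1:S(94) | bus: none
[26] P1: store L1 := 8 | P0:I, P1:M(8) | bus: BusRdX

invalidations = 4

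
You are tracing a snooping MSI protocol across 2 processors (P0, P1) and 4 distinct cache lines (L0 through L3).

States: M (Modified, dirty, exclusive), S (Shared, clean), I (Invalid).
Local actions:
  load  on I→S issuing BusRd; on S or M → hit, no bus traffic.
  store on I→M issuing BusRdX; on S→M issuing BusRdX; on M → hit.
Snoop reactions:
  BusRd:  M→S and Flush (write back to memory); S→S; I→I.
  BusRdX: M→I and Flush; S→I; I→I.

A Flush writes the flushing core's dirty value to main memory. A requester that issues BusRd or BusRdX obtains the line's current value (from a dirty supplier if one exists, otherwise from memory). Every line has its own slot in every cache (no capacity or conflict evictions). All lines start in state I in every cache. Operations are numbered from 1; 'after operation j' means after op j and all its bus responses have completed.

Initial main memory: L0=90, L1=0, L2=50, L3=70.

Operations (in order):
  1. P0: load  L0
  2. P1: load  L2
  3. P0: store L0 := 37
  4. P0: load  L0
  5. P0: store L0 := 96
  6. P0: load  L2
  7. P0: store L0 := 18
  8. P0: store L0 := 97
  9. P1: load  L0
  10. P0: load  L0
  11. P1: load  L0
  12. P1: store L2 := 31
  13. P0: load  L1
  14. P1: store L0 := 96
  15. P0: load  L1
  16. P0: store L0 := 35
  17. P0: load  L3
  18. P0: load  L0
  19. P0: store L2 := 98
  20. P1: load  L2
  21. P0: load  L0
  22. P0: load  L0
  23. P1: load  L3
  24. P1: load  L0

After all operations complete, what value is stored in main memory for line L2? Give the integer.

1. P0: load  L0  bus=[BusRd]  L0: P0=S P1=I  mem[L0]=90
2. P1: load  L2  bus=[BusRd]  L2: P0=I P1=S  mem[L2]=50
3. P0: store L0 := 37  bus=[BusRdX]  L0: P0=M P1=I  mem[L0]=90
4. P0: load  L0  bus=[-]  L0: P0=M P1=I  mem[L0]=90
5. P0: store L0 := 96  bus=[-]  L0: P0=M P1=I  mem[L0]=90
6. P0: load  L2  bus=[BusRd]  L2: P0=S P1=S  mem[L2]=50
7. P0: store L0 := 18  bus=[-]  L0: P0=M P1=I  mem[L0]=90
8. P0: store L0 := 97  bus=[-]  L0: P0=M P1=I  mem[L0]=90
9. P1: load  L0  bus=[BusRd,Flush]  L0: P0=S P1=S  mem[L0]=97
10. P0: load  L0  bus=[-]  L0: P0=S P1=S  mem[L0]=97
11. P1: load  L0  bus=[-]  L0: P0=S P1=S  mem[L0]=97
12. P1: store L2 := 31  bus=[BusRdX]  L2: P0=I P1=M  mem[L2]=50
13. P0: load  L1  bus=[BusRd]  L1: P0=S P1=I  mem[L1]=0
14. P1: store L0 := 96  bus=[BusRdX]  L0: P0=I P1=M  mem[L0]=97
15. P0: load  L1  bus=[-]  L1: P0=S P1=I  mem[L1]=0
16. P0: store L0 := 35  bus=[BusRdX,Flush]  L0: P0=M P1=I  mem[L0]=96
17. P0: load  L3  bus=[BusRd]  L3: P0=S P1=I  mem[L3]=70
18. P0: load  L0  bus=[-]  L0: P0=M P1=I  mem[L0]=96
19. P0: store L2 := 98  bus=[BusRdX,Flush]  L2: P0=M P1=I  mem[L2]=31
20. P1: load  L2  bus=[BusRd,Flush]  L2: P0=S P1=S  mem[L2]=98
21. P0: load  L0  bus=[-]  L0: P0=M P1=I  mem[L0]=96
22. P0: load  L0  bus=[-]  L0: P0=M P1=I  mem[L0]=96
23. P1: load  L3  bus=[BusRd]  L3: P0=S P1=S  mem[L3]=70
24. P1: load  L0  bus=[BusRd,Flush]  L0: P0=S P1=S  mem[L0]=35

memory[L2] = 98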